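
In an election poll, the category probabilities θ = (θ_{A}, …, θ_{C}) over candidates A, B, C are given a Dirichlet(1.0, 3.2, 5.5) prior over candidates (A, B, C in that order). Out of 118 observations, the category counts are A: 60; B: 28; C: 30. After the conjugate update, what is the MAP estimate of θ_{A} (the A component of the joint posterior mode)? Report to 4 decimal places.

0.4812

The Dirichlet prior is conjugate to the Multinomial likelihood: each posterior αⱼ = prior αⱼ + observed count nⱼ.
Posterior concentration: (61.0, 31.2, 35.5), total = 127.7.
Joint mode component: (α_{A}−1)/(Σα−K) = 60.0/124.7 = 0.4812.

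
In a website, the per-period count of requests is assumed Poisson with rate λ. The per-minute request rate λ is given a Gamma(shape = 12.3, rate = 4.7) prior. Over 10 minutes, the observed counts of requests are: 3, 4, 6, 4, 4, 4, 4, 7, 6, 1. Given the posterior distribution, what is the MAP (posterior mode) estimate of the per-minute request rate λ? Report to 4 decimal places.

With a Gamma(shape α, rate β) prior, the Poisson likelihood is conjugate: the posterior is Gamma(α + ΣXᵢ, β + n).
Sum of counts S = 43 over n = 10 minutes.
Posterior: Gamma(α+S, β+n) = Gamma(12.3+43, 4.7+10) = Gamma(55.3, 14.7).
Mode of Gamma(α,β) for α≥1 is (α−1)/β = 54.3/14.7 = 3.6939.

3.6939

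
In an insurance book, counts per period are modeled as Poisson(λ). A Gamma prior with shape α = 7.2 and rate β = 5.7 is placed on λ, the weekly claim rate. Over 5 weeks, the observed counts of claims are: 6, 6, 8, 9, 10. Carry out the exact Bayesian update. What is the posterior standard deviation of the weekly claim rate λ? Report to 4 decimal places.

With a Gamma(shape α, rate β) prior, the Poisson likelihood is conjugate: the posterior is Gamma(α + ΣXᵢ, β + n).
Sum of counts S = 39 over n = 5 weeks.
Posterior: Gamma(α+S, β+n) = Gamma(7.2+39, 5.7+5) = Gamma(46.2, 10.7).
SD = √α/β = √46.2/10.7 = 0.6352.

0.6352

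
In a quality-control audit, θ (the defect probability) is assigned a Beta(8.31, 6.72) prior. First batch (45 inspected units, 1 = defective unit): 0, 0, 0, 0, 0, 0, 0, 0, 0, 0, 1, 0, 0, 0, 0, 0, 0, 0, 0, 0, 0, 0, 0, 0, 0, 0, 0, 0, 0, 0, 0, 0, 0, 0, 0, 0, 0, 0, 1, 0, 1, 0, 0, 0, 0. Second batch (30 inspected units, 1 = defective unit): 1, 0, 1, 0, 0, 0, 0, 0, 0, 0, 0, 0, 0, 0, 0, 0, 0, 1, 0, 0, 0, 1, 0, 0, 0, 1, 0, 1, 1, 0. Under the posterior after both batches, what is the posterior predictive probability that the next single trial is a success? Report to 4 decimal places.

The Beta prior is conjugate to a Binomial/Bernoulli likelihood; the update adds successes to α and failures to β.
After batch 1: Beta(8.31+3, 6.72+42) = Beta(11.31, 48.72).
After batch 2: Beta(11.31+7, 48.72+23) = Beta(18.31, 71.72).
For a single future Bernoulli trial, P(success | data) = α/(α+β) = 0.2034.

0.2034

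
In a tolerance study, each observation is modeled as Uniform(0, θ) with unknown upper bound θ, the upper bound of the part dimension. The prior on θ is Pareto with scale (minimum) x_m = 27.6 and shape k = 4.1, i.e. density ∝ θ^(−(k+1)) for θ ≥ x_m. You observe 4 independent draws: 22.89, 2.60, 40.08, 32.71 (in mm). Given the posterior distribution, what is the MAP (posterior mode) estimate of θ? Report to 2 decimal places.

A Pareto(scale x_m, shape k) prior on the upper bound θ of Uniform(0, θ) is conjugate: posterior is Pareto(max(x_m, max xᵢ), k + n).
Sample maximum = 40.08; prior scale x_m = 27.6 → posterior scale = max = 40.08.
Posterior shape = 4.1 + 4 = 8.1.
The Pareto density is decreasing on [x_m, ∞), so the mode is x_m = 40.08.

40.08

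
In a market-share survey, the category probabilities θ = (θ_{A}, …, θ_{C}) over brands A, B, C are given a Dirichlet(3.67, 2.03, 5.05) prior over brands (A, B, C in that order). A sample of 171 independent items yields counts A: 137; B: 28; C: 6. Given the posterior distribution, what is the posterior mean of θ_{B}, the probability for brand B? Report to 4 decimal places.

The Dirichlet prior is conjugate to the Multinomial likelihood: each posterior αⱼ = prior αⱼ + observed count nⱼ.
Posterior concentration: (140.67, 30.03, 11.05), total = 181.75.
E[θ_{B}|data] = α_{B}/Σα = 30.03/181.75 = 0.1652.

0.1652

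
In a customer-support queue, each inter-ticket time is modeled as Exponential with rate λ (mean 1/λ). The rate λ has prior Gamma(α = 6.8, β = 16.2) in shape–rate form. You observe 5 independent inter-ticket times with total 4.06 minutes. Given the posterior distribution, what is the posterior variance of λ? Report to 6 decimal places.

0.028748

With a Gamma(shape α, rate β) prior on the exponential rate λ, the posterior after n observations with total T = Σxᵢ is Gamma(α+n, β+T).
Posterior: Gamma(6.8+5, 16.2+4.06) = Gamma(11.8, 20.26).
Var = α/β² = 0.028748.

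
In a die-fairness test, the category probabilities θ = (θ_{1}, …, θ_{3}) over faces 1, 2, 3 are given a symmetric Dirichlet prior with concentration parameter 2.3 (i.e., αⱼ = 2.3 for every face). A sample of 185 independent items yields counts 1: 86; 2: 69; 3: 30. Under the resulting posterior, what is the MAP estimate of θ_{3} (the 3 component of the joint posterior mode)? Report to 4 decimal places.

0.1657

The Dirichlet prior is conjugate to the Multinomial likelihood: each posterior αⱼ = prior αⱼ + observed count nⱼ.
Posterior concentration: (88.3, 71.3, 32.3), total = 191.9.
Joint mode component: (α_{3}−1)/(Σα−K) = 31.3/188.9 = 0.1657.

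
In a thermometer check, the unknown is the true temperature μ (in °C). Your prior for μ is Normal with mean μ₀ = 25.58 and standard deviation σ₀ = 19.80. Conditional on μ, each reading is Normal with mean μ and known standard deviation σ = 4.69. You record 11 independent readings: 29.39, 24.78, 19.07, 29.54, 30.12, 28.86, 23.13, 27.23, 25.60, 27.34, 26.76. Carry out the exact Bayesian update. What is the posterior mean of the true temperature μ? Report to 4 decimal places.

For Normal data with known variance σ², a Normal(μ₀, σ₀²) prior on μ is conjugate. Posterior precision = 1/σ₀² + n/σ²; posterior mean is the precision-weighted average of μ₀ and x̄.
Σxᵢ = 29.39 + 24.78 + 19.07 + 29.54 + 30.12 + 28.86 + 23.13 + 27.23 + 25.60 + 27.34 + 26.76 = 291.82, so n·x̄ = 291.82.
σ₀² = 19.80² = 392.04, σ² = 4.69² = 21.9961; σ² + n·σ₀² = 21.9961 + 11·392.04 = 4334.4361.
Posterior mean = (μ₀/σ₀² + n·x̄/σ²)/(1/σ₀² + n/σ²) = (σ²·μ₀ + σ₀²·n·x̄)/(σ² + n·σ₀²) = (21.9961·25.58 + 392.04·291.82)/4334.4361 = 114967.773038/4334.4361 = 26.5243.

26.5243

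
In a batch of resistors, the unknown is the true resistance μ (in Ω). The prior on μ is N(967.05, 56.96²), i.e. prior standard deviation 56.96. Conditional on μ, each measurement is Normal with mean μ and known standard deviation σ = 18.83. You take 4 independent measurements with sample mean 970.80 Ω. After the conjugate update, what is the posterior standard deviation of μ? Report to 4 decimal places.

For Normal data with known variance σ², a Normal(μ₀, σ₀²) prior on μ is conjugate. Posterior precision = 1/σ₀² + n/σ²; posterior mean is the precision-weighted average of μ₀ and x̄.
σ₀² = 56.96² = 3244.4416, σ² = 18.83² = 354.5689; σ² + n·σ₀² = 354.5689 + 4·3244.4416 = 13332.3353.
Posterior precision = 1/σ₀² + n/σ² = 1/3244.4416 + 4/354.5689 = (σ² + n·σ₀²)/(σ₀²σ²) = 13332.3353/(3244.4416·354.5689); posterior variance σₙ² = σ₀²σ²/(σ² + n·σ₀²) = 3244.4416·354.5689/13332.3353 = 86.284815.
Posterior SD = √σₙ² = √(3244.4416·354.5689/13332.3353) = 9.2890.

9.2890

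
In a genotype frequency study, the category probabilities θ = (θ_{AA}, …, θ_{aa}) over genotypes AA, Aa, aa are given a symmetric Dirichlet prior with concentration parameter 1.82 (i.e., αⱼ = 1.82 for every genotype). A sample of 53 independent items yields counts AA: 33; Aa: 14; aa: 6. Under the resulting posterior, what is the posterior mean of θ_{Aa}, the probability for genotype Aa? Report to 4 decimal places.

The Dirichlet prior is conjugate to the Multinomial likelihood: each posterior αⱼ = prior αⱼ + observed count nⱼ.
Posterior concentration: (34.82, 15.82, 7.82), total = 58.46.
E[θ_{Aa}|data] = α_{Aa}/Σα = 15.82/58.46 = 0.2706.

0.2706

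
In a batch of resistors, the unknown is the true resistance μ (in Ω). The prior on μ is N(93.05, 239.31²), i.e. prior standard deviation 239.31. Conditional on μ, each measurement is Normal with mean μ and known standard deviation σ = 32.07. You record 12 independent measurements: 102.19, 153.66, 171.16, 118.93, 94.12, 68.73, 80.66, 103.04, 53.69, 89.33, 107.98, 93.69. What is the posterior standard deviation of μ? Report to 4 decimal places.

For Normal data with known variance σ², a Normal(μ₀, σ₀²) prior on μ is conjugate. Posterior precision = 1/σ₀² + n/σ²; posterior mean is the precision-weighted average of μ₀ and x̄.
σ₀² = 239.31² = 57269.2761, σ² = 32.07² = 1028.4849; σ² + n·σ₀² = 1028.4849 + 12·57269.2761 = 688259.7981.
Posterior precision = 1/σ₀² + n/σ² = 1/57269.2761 + 12/1028.4849 = (σ² + n·σ₀²)/(σ₀²σ²) = 688259.7981/(57269.2761·1028.4849); posterior variance σₙ² = σ₀²σ²/(σ² + n·σ₀²) = 57269.2761·1028.4849/688259.7981 = 85.579001.
Posterior SD = √σₙ² = √(57269.2761·1028.4849/688259.7981) = 9.2509.

9.2509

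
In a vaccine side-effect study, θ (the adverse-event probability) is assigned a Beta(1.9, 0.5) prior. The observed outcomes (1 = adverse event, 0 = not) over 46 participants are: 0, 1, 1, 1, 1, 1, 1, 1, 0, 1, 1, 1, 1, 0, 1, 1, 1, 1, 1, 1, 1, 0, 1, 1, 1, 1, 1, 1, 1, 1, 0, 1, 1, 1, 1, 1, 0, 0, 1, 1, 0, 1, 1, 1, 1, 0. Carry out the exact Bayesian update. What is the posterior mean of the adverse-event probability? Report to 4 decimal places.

0.8037

The Beta prior is conjugate to a Binomial/Bernoulli likelihood; the update adds successes to α and failures to β.
Posterior: Beta(α+k, β+n−k) = Beta(1.9+37, 0.5+9) = Beta(38.9, 9.5).
Posterior mean = α/(α+β) = 38.9/48.4 = 0.8037.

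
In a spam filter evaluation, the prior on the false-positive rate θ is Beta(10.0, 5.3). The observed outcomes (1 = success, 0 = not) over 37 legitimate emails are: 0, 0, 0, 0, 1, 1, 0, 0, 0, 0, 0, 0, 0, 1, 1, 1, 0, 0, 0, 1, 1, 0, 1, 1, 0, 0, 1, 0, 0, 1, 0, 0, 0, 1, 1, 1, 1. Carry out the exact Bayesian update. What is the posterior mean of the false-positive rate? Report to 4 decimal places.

0.4780

The Beta prior is conjugate to a Binomial/Bernoulli likelihood; the update adds successes to α and failures to β.
Posterior: Beta(α+k, β+n−k) = Beta(10.0+15, 5.3+22) = Beta(25.0, 27.3).
Posterior mean = α/(α+β) = 25.0/52.3 = 0.4780.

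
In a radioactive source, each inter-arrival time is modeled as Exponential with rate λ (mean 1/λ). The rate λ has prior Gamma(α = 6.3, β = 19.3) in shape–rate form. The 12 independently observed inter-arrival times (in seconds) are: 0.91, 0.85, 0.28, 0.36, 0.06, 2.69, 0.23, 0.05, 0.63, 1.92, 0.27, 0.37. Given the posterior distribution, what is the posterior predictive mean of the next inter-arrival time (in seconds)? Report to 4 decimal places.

With a Gamma(shape α, rate β) prior on the exponential rate λ, the posterior after n observations with total T = Σxᵢ is Gamma(α+n, β+T).
Sum of observations T = 8.62 seconds; n = 12.
Posterior: Gamma(6.3+12, 19.3+8.62) = Gamma(18.3, 27.92).
The predictive distribution for the next observation is Lomax; its mean is β/(α−1) = 27.92/17.3 = 1.6139.

1.6139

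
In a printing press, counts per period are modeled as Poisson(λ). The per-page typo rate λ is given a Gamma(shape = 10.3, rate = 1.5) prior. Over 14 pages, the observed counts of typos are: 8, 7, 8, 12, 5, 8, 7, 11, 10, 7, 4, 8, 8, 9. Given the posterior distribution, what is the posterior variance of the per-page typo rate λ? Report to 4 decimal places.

0.5091

With a Gamma(shape α, rate β) prior, the Poisson likelihood is conjugate: the posterior is Gamma(α + ΣXᵢ, β + n).
Sum of counts S = 112 over n = 14 pages.
Posterior: Gamma(α+S, β+n) = Gamma(10.3+112, 1.5+14) = Gamma(122.3, 15.5).
Var = α/β² = 122.3/15.5² = 0.5091.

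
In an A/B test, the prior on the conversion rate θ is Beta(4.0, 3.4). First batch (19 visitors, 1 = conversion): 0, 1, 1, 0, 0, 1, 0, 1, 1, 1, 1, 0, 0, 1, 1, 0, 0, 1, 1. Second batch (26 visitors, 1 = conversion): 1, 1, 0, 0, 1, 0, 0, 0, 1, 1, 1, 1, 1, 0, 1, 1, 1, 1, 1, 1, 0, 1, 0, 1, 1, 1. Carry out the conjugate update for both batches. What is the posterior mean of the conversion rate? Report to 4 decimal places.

The Beta prior is conjugate to a Binomial/Bernoulli likelihood; the update adds successes to α and failures to β.
After batch 1: Beta(4.0+11, 3.4+8) = Beta(15.0, 11.4).
After batch 2: Beta(15.0+18, 11.4+8) = Beta(33.0, 19.4).
Posterior mean = α/(α+β) = 33.0/52.4 = 0.6298.

0.6298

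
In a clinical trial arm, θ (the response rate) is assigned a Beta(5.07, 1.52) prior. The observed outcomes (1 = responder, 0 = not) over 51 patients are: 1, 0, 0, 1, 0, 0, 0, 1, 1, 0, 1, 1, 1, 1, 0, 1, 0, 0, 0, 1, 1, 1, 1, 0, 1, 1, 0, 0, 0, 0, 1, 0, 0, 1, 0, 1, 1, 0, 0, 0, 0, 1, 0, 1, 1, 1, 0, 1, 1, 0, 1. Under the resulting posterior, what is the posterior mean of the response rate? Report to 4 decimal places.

0.5395

The Beta prior is conjugate to a Binomial/Bernoulli likelihood; the update adds successes to α and failures to β.
Posterior: Beta(α+k, β+n−k) = Beta(5.07+26, 1.52+25) = Beta(31.07, 26.52).
Posterior mean = α/(α+β) = 31.07/57.59 = 0.5395.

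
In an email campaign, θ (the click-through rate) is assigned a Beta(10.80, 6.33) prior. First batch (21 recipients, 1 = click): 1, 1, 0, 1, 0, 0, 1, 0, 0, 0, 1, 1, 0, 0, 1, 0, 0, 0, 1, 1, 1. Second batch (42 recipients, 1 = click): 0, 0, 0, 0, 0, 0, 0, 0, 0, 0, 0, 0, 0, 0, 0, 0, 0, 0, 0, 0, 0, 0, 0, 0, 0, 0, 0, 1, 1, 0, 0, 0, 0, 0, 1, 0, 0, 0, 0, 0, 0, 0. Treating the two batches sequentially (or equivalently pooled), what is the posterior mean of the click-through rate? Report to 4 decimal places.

The Beta prior is conjugate to a Binomial/Bernoulli likelihood; the update adds successes to α and failures to β.
After batch 1: Beta(10.80+10, 6.33+11) = Beta(20.80, 17.33).
After batch 2: Beta(20.80+3, 17.33+39) = Beta(23.80, 56.33).
Posterior mean = α/(α+β) = 23.80/80.13 = 0.2970.

0.2970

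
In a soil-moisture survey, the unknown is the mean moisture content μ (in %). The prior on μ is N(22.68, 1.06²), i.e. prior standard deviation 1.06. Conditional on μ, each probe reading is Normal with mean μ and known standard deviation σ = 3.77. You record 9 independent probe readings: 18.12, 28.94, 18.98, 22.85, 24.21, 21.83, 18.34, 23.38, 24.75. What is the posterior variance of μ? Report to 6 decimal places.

0.656502

For Normal data with known variance σ², a Normal(μ₀, σ₀²) prior on μ is conjugate. Posterior precision = 1/σ₀² + n/σ²; posterior mean is the precision-weighted average of μ₀ and x̄.
σ₀² = 1.06² = 1.1236, σ² = 3.77² = 14.2129; σ² + n·σ₀² = 14.2129 + 9·1.1236 = 24.3253.
Posterior precision = 1/σ₀² + n/σ² = 1/1.1236 + 9/14.2129 = (σ² + n·σ₀²)/(σ₀²σ²) = 24.3253/(1.1236·14.2129); posterior variance σₙ² = σ₀²σ²/(σ² + n·σ₀²) = 1.1236·14.2129/24.3253 = 0.656502.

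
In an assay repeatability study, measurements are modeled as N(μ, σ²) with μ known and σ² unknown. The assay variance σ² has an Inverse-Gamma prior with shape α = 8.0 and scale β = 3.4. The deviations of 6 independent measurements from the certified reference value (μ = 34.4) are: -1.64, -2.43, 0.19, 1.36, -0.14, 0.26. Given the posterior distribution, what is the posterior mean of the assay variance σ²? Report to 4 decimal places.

0.8684

With known mean μ and an Inverse-Gamma(α, β) prior on σ², the Normal likelihood is conjugate: posterior is Inv-Gamma(α + n/2, β + Σ(xᵢ−μ)²/2).
Σ(xᵢ−μ)² = (-1.64)² + (-2.43)² + (0.19)² + (1.36)² + (-0.14)² + (0.26)² = 10.5674.
Posterior: Inv-Gamma(8.0 + 6/2, 3.4 + 10.5674/2) = Inv-Gamma(11.00, 8.68370).
E[σ²|data] = β/(α−1) = 8.68370/10.00 = 0.8684.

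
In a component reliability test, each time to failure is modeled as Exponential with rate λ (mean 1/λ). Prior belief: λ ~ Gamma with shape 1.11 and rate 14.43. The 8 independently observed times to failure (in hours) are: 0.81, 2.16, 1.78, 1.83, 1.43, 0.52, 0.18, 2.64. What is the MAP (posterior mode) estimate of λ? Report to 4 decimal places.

0.3146

With a Gamma(shape α, rate β) prior on the exponential rate λ, the posterior after n observations with total T = Σxᵢ is Gamma(α+n, β+T).
Sum of observations T = 11.35 hours; n = 8.
Posterior: Gamma(1.11+8, 14.43+11.35) = Gamma(9.11, 25.78).
Mode = (α−1)/β = 0.3146.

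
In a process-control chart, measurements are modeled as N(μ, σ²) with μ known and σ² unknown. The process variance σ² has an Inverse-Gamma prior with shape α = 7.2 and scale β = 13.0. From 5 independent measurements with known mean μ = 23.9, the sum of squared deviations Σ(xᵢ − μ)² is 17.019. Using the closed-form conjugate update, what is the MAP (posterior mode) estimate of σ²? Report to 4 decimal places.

With known mean μ and an Inverse-Gamma(α, β) prior on σ², the Normal likelihood is conjugate: posterior is Inv-Gamma(α + n/2, β + Σ(xᵢ−μ)²/2).
Posterior: Inv-Gamma(7.2 + 5/2, 13.0 + 17.019/2) = Inv-Gamma(9.70, 21.5095).
Mode = β/(α+1) = 21.5095/10.70 = 2.0102.

2.0102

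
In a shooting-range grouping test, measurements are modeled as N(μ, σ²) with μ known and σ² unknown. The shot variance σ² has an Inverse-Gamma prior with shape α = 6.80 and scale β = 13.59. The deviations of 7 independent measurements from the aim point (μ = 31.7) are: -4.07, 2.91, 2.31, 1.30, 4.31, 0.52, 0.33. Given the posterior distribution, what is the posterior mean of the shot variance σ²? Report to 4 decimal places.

4.2040

With known mean μ and an Inverse-Gamma(α, β) prior on σ², the Normal likelihood is conjugate: posterior is Inv-Gamma(α + n/2, β + Σ(xᵢ−μ)²/2).
Σ(xᵢ−μ)² = (-4.07)² + (2.91)² + (2.31)² + (1.30)² + (4.31)² + (0.52)² + (0.33)² = 51.0145.
Posterior: Inv-Gamma(6.80 + 7/2, 13.59 + 51.0145/2) = Inv-Gamma(10.30, 39.09725).
E[σ²|data] = β/(α−1) = 39.09725/9.30 = 4.2040.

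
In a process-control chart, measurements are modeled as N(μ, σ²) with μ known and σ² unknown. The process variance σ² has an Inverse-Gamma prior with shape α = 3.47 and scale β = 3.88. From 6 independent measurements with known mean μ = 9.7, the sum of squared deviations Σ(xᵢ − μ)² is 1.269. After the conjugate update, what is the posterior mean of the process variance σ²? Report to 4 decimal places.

0.8253

With known mean μ and an Inverse-Gamma(α, β) prior on σ², the Normal likelihood is conjugate: posterior is Inv-Gamma(α + n/2, β + Σ(xᵢ−μ)²/2).
Posterior: Inv-Gamma(3.47 + 6/2, 3.88 + 1.269/2) = Inv-Gamma(6.47, 4.5145).
E[σ²|data] = β/(α−1) = 4.5145/5.47 = 0.8253.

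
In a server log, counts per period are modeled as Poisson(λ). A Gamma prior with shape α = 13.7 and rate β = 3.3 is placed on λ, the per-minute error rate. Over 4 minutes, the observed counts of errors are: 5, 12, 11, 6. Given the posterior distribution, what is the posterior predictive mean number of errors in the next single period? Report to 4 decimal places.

6.5342

With a Gamma(shape α, rate β) prior, the Poisson likelihood is conjugate: the posterior is Gamma(α + ΣXᵢ, β + n).
Sum of counts S = 34 over n = 4 minutes.
Posterior: Gamma(α+S, β+n) = Gamma(13.7+34, 3.3+4) = Gamma(47.7, 7.3).
The predictive distribution for one future period is NegBinom with mean α/β = 6.5342.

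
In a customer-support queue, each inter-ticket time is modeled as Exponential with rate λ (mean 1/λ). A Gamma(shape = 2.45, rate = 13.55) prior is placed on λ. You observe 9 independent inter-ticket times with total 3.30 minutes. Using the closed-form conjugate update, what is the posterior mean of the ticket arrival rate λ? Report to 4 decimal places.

With a Gamma(shape α, rate β) prior on the exponential rate λ, the posterior after n observations with total T = Σxᵢ is Gamma(α+n, β+T).
Posterior: Gamma(2.45+9, 13.55+3.30) = Gamma(11.45, 16.85).
Posterior mean of λ = α/β = 11.45/16.85 = 0.6795.

0.6795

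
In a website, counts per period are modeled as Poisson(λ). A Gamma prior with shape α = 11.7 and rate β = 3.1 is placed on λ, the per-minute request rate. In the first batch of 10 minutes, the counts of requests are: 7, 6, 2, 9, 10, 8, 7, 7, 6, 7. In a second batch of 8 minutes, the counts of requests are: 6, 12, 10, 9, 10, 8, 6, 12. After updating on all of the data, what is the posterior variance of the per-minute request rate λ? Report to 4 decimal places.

0.3452

With a Gamma(shape α, rate β) prior, the Poisson likelihood is conjugate: the posterior is Gamma(α + ΣXᵢ, β + n).
Batch 1: sum of counts S = 69 over n = 10 minutes.
After batch 1: Gamma(α+S, β+n) = Gamma(11.7+69, 3.1+10) = Gamma(80.7, 13.1).
Batch 2: sum of counts S = 73 over n = 8 minutes.
After batch 2: Gamma(α+S, β+n) = Gamma(80.7+73, 13.1+8) = Gamma(153.7, 21.1).
Var = α/β² = 153.7/21.1² = 0.3452.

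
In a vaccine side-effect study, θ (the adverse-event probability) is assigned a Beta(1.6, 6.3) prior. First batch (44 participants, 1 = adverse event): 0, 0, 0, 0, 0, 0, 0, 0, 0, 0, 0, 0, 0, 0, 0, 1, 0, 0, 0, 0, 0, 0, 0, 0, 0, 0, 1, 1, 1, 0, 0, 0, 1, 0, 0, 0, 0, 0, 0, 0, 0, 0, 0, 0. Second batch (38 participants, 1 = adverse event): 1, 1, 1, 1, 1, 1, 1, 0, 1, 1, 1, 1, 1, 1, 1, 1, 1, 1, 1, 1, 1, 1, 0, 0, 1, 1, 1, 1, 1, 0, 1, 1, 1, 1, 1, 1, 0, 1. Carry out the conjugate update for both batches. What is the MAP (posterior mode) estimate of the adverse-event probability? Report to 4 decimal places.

The Beta prior is conjugate to a Binomial/Bernoulli likelihood; the update adds successes to α and failures to β.
After batch 1: Beta(1.6+5, 6.3+39) = Beta(6.6, 45.3).
After batch 2: Beta(6.6+33, 45.3+5) = Beta(39.6, 50.3).
Mode of Beta(a,b) for a,b>1 is (a−1)/(a+b−2) = 38.6/87.9 = 0.4391.

0.4391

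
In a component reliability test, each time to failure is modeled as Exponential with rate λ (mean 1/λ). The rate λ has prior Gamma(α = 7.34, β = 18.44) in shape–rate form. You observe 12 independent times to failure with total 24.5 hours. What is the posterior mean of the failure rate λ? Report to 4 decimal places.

With a Gamma(shape α, rate β) prior on the exponential rate λ, the posterior after n observations with total T = Σxᵢ is Gamma(α+n, β+T).
Posterior: Gamma(7.34+12, 18.44+24.5) = Gamma(19.34, 42.94).
Posterior mean of λ = α/β = 19.34/42.94 = 0.4504.

0.4504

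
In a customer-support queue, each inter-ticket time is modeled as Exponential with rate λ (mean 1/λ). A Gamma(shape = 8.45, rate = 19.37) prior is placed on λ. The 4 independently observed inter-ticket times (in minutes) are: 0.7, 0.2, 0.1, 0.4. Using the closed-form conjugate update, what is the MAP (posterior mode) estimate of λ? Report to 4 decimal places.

With a Gamma(shape α, rate β) prior on the exponential rate λ, the posterior after n observations with total T = Σxᵢ is Gamma(α+n, β+T).
Sum of observations T = 1.4 minutes; n = 4.
Posterior: Gamma(8.45+4, 19.37+1.4) = Gamma(12.45, 20.77).
Mode = (α−1)/β = 0.5513.

0.5513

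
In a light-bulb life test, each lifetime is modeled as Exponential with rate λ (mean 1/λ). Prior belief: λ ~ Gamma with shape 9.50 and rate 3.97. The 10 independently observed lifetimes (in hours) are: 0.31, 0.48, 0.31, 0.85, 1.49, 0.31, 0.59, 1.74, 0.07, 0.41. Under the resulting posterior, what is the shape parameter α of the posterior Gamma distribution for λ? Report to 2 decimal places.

19.50

With a Gamma(shape α, rate β) prior on the exponential rate λ, the posterior after n observations with total T = Σxᵢ is Gamma(α+n, β+T).
Sum of observations T = 6.56 hours; n = 10.
Posterior: Gamma(9.50+10, 3.97+6.56) = Gamma(19.50, 10.53).
Posterior α = 19.50.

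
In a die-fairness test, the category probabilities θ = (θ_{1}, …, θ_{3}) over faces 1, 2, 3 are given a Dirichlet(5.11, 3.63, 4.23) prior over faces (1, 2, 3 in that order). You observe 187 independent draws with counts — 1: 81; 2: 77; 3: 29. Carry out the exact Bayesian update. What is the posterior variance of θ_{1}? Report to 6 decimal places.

The Dirichlet prior is conjugate to the Multinomial likelihood: each posterior αⱼ = prior αⱼ + observed count nⱼ.
Posterior concentration: (86.11, 80.63, 33.23), total = 199.97.
Var[θ_j] = α_j(Σα−α_j)/((Σα)²(Σα+1)) = 86.11·113.86/(199.97²·200.97) = 0.001220.

0.001220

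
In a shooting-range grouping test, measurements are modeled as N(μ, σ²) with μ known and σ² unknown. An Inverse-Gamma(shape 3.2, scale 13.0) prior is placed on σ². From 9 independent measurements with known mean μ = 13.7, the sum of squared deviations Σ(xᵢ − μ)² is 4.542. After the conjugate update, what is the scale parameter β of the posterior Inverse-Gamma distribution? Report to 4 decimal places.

15.2710

With known mean μ and an Inverse-Gamma(α, β) prior on σ², the Normal likelihood is conjugate: posterior is Inv-Gamma(α + n/2, β + Σ(xᵢ−μ)²/2).
Posterior: Inv-Gamma(3.2 + 9/2, 13.0 + 4.542/2) = Inv-Gamma(7.70, 15.2710).
Posterior β = 15.2710.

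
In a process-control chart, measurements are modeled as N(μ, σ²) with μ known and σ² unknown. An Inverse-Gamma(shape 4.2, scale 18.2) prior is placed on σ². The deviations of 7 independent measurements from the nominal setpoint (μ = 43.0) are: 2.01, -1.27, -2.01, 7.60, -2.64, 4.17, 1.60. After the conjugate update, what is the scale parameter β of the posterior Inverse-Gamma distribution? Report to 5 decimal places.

With known mean μ and an Inverse-Gamma(α, β) prior on σ², the Normal likelihood is conjugate: posterior is Inv-Gamma(α + n/2, β + Σ(xᵢ−μ)²/2).
Σ(xᵢ−μ)² = (2.01)² + (-1.27)² + (-2.01)² + (7.60)² + (-2.64)² + (4.17)² + (1.60)² = 94.3716.
Posterior: Inv-Gamma(4.2 + 7/2, 18.2 + 94.3716/2) = Inv-Gamma(7.70, 65.38580).
Posterior β = 65.38580.

65.38580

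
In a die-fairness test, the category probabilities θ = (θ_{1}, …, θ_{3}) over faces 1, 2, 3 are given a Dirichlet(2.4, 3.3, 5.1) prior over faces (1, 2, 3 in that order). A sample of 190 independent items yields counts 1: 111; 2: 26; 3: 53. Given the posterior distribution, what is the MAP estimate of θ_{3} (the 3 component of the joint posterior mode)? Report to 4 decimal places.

The Dirichlet prior is conjugate to the Multinomial likelihood: each posterior αⱼ = prior αⱼ + observed count nⱼ.
Posterior concentration: (113.4, 29.3, 58.1), total = 200.8.
Joint mode component: (α_{3}−1)/(Σα−K) = 57.1/197.8 = 0.2887.

0.2887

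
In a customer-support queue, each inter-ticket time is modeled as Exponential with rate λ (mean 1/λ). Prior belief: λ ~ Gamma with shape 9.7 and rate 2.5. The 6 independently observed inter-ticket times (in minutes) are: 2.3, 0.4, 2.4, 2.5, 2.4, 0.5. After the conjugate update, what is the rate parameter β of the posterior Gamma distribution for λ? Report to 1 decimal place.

With a Gamma(shape α, rate β) prior on the exponential rate λ, the posterior after n observations with total T = Σxᵢ is Gamma(α+n, β+T).
Sum of observations T = 10.5 minutes; n = 6.
Posterior: Gamma(9.7+6, 2.5+10.5) = Gamma(15.7, 13.0).
Posterior β = 13.0.

13.0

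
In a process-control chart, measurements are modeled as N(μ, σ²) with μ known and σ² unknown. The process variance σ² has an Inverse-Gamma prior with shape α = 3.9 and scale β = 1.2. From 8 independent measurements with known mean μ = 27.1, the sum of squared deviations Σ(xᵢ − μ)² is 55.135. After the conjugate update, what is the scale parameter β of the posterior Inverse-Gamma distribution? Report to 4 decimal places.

With known mean μ and an Inverse-Gamma(α, β) prior on σ², the Normal likelihood is conjugate: posterior is Inv-Gamma(α + n/2, β + Σ(xᵢ−μ)²/2).
Posterior: Inv-Gamma(3.9 + 8/2, 1.2 + 55.135/2) = Inv-Gamma(7.90, 28.7675).
Posterior β = 28.7675.

28.7675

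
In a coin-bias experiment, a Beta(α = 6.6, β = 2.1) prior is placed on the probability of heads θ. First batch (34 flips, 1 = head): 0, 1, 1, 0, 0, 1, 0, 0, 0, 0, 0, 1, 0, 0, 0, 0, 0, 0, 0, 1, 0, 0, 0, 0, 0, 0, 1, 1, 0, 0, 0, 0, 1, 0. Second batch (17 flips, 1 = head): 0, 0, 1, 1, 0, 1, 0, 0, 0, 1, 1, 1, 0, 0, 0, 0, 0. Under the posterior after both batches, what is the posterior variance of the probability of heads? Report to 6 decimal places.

0.003723

The Beta prior is conjugate to a Binomial/Bernoulli likelihood; the update adds successes to α and failures to β.
After batch 1: Beta(6.6+8, 2.1+26) = Beta(14.6, 28.1).
After batch 2: Beta(14.6+6, 28.1+11) = Beta(20.6, 39.1).
Var = αβ/((α+β)²(α+β+1)) = 20.6·39.1/(59.7²·60.7) = 0.003723.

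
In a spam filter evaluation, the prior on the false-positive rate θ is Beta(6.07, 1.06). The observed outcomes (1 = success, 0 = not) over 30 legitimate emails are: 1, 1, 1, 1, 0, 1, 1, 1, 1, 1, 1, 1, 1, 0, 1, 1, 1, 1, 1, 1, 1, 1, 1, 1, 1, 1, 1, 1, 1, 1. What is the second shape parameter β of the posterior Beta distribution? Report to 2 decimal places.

The Beta prior is conjugate to a Binomial/Bernoulli likelihood; the update adds successes to α and failures to β.
Posterior: Beta(α+k, β+n−k) = Beta(6.07+28, 1.06+2) = Beta(34.07, 3.06).
Posterior β = 3.06.

3.06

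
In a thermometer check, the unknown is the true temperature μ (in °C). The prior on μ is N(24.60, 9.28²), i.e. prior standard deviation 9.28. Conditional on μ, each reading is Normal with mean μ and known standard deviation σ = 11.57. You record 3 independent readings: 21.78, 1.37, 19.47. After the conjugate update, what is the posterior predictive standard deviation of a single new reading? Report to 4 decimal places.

12.7772

For Normal data with known variance σ², a Normal(μ₀, σ₀²) prior on μ is conjugate. Posterior precision = 1/σ₀² + n/σ²; posterior mean is the precision-weighted average of μ₀ and x̄.
σ₀² = 9.28² = 86.1184, σ² = 11.57² = 133.8649; σ² + n·σ₀² = 133.8649 + 3·86.1184 = 392.2201.
Posterior precision = 1/σ₀² + n/σ² = 1/86.1184 + 3/133.8649 = (σ² + n·σ₀²)/(σ₀²σ²) = 392.2201/(86.1184·133.8649); posterior variance σₙ² = σ₀²σ²/(σ² + n·σ₀²) = 86.1184·133.8649/392.2201 = 29.392249.
Predictive variance for one new observation = σₙ² + σ² = 86.1184·133.8649/392.2201 + 133.8649 = σ²·(σ₀² + 392.2201)/392.2201 = 133.8649·478.3385/392.2201 = 163.257149; SD = √(133.8649·478.3385/392.2201) = 12.7772.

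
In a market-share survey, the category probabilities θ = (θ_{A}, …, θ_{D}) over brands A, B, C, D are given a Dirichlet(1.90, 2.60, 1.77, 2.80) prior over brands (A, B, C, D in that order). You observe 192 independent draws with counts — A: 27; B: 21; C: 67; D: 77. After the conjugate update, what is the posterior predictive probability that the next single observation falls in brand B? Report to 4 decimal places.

The Dirichlet prior is conjugate to the Multinomial likelihood: each posterior αⱼ = prior αⱼ + observed count nⱼ.
Posterior concentration: (28.90, 23.60, 68.77, 79.80), total = 201.07.
P(next = B | data) = α_{B}/Σα = 0.1174.

0.1174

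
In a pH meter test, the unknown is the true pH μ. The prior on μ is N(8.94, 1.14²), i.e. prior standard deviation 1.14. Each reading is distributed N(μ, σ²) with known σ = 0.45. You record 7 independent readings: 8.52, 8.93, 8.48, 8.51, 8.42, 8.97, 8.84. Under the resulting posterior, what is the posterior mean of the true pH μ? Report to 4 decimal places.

8.6731

For Normal data with known variance σ², a Normal(μ₀, σ₀²) prior on μ is conjugate. Posterior precision = 1/σ₀² + n/σ²; posterior mean is the precision-weighted average of μ₀ and x̄.
Σxᵢ = 8.52 + 8.93 + 8.48 + 8.51 + 8.42 + 8.97 + 8.84 = 60.67, so n·x̄ = 60.67.
σ₀² = 1.14² = 1.2996, σ² = 0.45² = 0.2025; σ² + n·σ₀² = 0.2025 + 7·1.2996 = 9.2997.
Posterior mean = (μ₀/σ₀² + n·x̄/σ²)/(1/σ₀² + n/σ²) = (σ²·μ₀ + σ₀²·n·x̄)/(σ² + n·σ₀²) = (0.2025·8.94 + 1.2996·60.67)/9.2997 = 80.657082/9.2997 = 8.6731.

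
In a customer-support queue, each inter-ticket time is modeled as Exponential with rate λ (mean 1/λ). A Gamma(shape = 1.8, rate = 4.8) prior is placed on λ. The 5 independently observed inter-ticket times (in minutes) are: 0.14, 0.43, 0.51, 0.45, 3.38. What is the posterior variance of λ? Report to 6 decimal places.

With a Gamma(shape α, rate β) prior on the exponential rate λ, the posterior after n observations with total T = Σxᵢ is Gamma(α+n, β+T).
Sum of observations T = 4.91 minutes; n = 5.
Posterior: Gamma(1.8+5, 4.8+4.91) = Gamma(6.8, 9.71).
Var = α/β² = 0.072122.

0.072122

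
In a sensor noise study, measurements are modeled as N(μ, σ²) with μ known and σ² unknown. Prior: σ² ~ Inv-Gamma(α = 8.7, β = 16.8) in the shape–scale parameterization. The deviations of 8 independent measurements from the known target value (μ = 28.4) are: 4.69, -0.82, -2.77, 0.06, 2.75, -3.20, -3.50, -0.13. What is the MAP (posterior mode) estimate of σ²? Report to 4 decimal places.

3.4312

With known mean μ and an Inverse-Gamma(α, β) prior on σ², the Normal likelihood is conjugate: posterior is Inv-Gamma(α + n/2, β + Σ(xᵢ−μ)²/2).
Σ(xᵢ−μ)² = (4.69)² + (-0.82)² + (-2.77)² + (0.06)² + (2.75)² + (-3.20)² + (-3.50)² + (-0.13)² = 60.4144.
Posterior: Inv-Gamma(8.7 + 8/2, 16.8 + 60.4144/2) = Inv-Gamma(12.70, 47.00720).
Mode = β/(α+1) = 47.00720/13.70 = 3.4312.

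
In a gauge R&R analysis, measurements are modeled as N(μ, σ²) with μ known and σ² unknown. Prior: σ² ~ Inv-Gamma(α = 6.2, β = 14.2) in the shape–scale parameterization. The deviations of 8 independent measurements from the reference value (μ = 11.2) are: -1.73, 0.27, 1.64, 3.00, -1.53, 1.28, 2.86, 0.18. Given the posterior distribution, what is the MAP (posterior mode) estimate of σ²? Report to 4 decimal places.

2.4708

With known mean μ and an Inverse-Gamma(α, β) prior on σ², the Normal likelihood is conjugate: posterior is Inv-Gamma(α + n/2, β + Σ(xᵢ−μ)²/2).
Σ(xᵢ−μ)² = (-1.73)² + (0.27)² + (1.64)² + (3.00)² + (-1.53)² + (1.28)² + (2.86)² + (0.18)² = 26.9467.
Posterior: Inv-Gamma(6.2 + 8/2, 14.2 + 26.9467/2) = Inv-Gamma(10.20, 27.67335).
Mode = β/(α+1) = 27.67335/11.20 = 2.4708.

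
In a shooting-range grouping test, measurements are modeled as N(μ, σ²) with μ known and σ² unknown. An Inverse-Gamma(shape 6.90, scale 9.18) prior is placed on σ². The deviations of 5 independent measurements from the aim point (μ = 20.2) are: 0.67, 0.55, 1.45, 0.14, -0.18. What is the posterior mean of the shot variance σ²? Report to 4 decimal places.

With known mean μ and an Inverse-Gamma(α, β) prior on σ², the Normal likelihood is conjugate: posterior is Inv-Gamma(α + n/2, β + Σ(xᵢ−μ)²/2).
Σ(xᵢ−μ)² = (0.67)² + (0.55)² + (1.45)² + (0.14)² + (-0.18)² = 2.9059.
Posterior: Inv-Gamma(6.90 + 5/2, 9.18 + 2.9059/2) = Inv-Gamma(9.40, 10.63295).
E[σ²|data] = β/(α−1) = 10.63295/8.40 = 1.2658.

1.2658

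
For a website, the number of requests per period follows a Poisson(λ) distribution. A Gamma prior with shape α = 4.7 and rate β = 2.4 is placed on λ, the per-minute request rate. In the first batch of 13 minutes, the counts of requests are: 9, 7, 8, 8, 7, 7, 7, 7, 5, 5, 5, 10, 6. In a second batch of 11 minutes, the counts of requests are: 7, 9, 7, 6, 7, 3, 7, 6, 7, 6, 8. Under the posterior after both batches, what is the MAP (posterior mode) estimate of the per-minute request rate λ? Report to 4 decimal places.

6.3523

With a Gamma(shape α, rate β) prior, the Poisson likelihood is conjugate: the posterior is Gamma(α + ΣXᵢ, β + n).
Batch 1: sum of counts S = 91 over n = 13 minutes.
After batch 1: Gamma(α+S, β+n) = Gamma(4.7+91, 2.4+13) = Gamma(95.7, 15.4).
Batch 2: sum of counts S = 73 over n = 11 minutes.
After batch 2: Gamma(α+S, β+n) = Gamma(95.7+73, 15.4+11) = Gamma(168.7, 26.4).
Mode of Gamma(α,β) for α≥1 is (α−1)/β = 167.7/26.4 = 6.3523.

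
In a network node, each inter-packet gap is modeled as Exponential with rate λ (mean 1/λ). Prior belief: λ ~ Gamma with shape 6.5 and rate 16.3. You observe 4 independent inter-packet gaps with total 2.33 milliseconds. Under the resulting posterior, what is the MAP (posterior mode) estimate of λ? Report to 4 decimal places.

With a Gamma(shape α, rate β) prior on the exponential rate λ, the posterior after n observations with total T = Σxᵢ is Gamma(α+n, β+T).
Posterior: Gamma(6.5+4, 16.3+2.33) = Gamma(10.5, 18.63).
Mode = (α−1)/β = 0.5099.

0.5099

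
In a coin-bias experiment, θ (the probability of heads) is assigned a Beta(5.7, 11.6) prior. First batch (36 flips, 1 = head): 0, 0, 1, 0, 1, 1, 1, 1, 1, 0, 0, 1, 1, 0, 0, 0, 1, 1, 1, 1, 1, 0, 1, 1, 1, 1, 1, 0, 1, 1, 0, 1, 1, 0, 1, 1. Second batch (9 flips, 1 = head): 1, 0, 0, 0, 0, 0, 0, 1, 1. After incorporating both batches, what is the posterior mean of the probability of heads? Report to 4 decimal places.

The Beta prior is conjugate to a Binomial/Bernoulli likelihood; the update adds successes to α and failures to β.
After batch 1: Beta(5.7+24, 11.6+12) = Beta(29.7, 23.6).
After batch 2: Beta(29.7+3, 23.6+6) = Beta(32.7, 29.6).
Posterior mean = α/(α+β) = 32.7/62.3 = 0.5249.

0.5249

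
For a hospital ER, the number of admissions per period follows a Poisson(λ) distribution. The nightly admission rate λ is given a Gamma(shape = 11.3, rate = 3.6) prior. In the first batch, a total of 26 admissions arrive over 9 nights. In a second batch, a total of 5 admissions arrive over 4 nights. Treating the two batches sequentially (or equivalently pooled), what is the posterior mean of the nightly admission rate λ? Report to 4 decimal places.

2.5482

With a Gamma(shape α, rate β) prior, the Poisson likelihood is conjugate: the posterior is Gamma(α + ΣXᵢ, β + n).
After batch 1: Gamma(α+S, β+n) = Gamma(11.3+26, 3.6+9) = Gamma(37.3, 12.6).
After batch 2: Gamma(α+S, β+n) = Gamma(37.3+5, 12.6+4) = Gamma(42.3, 16.6).
Posterior mean = α/β = 42.3/16.6 = 2.5482.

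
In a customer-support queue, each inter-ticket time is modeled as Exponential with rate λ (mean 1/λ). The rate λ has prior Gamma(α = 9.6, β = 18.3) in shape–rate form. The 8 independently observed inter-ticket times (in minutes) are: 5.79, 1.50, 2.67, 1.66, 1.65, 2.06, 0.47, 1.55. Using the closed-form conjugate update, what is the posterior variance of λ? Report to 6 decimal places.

0.013848

With a Gamma(shape α, rate β) prior on the exponential rate λ, the posterior after n observations with total T = Σxᵢ is Gamma(α+n, β+T).
Sum of observations T = 17.35 minutes; n = 8.
Posterior: Gamma(9.6+8, 18.3+17.35) = Gamma(17.6, 35.65).
Var = α/β² = 0.013848.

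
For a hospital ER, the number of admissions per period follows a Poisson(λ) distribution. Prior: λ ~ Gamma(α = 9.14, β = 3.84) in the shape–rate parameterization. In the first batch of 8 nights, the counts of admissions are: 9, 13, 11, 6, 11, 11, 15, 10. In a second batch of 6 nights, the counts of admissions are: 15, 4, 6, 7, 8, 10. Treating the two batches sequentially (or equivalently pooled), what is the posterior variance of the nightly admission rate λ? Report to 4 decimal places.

0.4560

With a Gamma(shape α, rate β) prior, the Poisson likelihood is conjugate: the posterior is Gamma(α + ΣXᵢ, β + n).
Batch 1: sum of counts S = 86 over n = 8 nights.
After batch 1: Gamma(α+S, β+n) = Gamma(9.14+86, 3.84+8) = Gamma(95.14, 11.84).
Batch 2: sum of counts S = 50 over n = 6 nights.
After batch 2: Gamma(α+S, β+n) = Gamma(95.14+50, 11.84+6) = Gamma(145.14, 17.84).
Var = α/β² = 145.14/17.84² = 0.4560.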